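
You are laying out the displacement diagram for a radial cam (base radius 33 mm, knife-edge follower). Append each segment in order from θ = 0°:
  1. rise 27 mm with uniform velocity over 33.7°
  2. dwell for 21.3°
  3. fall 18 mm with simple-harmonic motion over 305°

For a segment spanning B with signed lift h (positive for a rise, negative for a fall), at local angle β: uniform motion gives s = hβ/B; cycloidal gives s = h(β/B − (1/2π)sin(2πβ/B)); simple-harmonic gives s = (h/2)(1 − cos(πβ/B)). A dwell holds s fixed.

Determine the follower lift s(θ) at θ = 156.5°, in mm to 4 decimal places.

seg 1 [0°–33.7°] uniform, h=27: full span → s += 27 → s = 27.0000
seg 2 [33.7°–55°] dwell: s stays 27.0000
seg 3 [55°–360°] simple-harmonic, h=-18: θ=156.5° here. β=101.5, B=305. -18/2·(1 − cos(π·0.3328)) = -4.4866 → s = 22.5134

22.5134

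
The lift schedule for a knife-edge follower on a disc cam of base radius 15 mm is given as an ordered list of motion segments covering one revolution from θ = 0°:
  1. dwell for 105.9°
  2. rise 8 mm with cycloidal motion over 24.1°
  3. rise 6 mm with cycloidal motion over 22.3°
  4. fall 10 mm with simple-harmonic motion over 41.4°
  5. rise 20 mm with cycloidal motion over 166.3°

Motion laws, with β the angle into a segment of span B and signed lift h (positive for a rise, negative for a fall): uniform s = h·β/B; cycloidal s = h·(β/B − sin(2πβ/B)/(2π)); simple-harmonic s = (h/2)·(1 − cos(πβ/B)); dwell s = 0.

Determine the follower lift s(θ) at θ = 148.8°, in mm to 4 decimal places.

seg 1 [0°–105.9°] dwell: s stays 0.0000
seg 2 [105.9°–130°] cycloidal, h=8: full span → s += 8 → s = 8.0000
seg 3 [130°–152.3°] cycloidal, h=6: θ=148.8° here. β=18.8, B=22.3. 6·(0.8430 − sin(2π·0.8430)/(2π)) = 5.8546 → s = 13.8546

13.8546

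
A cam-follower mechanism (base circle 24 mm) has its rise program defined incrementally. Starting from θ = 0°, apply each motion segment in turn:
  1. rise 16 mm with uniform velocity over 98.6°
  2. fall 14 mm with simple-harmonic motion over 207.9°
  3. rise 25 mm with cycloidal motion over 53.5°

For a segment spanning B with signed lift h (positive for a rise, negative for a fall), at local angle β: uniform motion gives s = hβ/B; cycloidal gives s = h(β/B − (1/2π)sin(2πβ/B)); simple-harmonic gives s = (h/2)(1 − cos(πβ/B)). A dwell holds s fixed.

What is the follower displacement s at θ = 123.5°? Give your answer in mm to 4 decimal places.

seg 1 [0°–98.6°] uniform, h=16: full span → s += 16 → s = 16.0000
seg 2 [98.6°–306.5°] simple-harmonic, h=-14: θ=123.5° here. β=24.9, B=207.9. -14/2·(1 − cos(π·0.1198)) = -0.4897 → s = 15.5103

15.5103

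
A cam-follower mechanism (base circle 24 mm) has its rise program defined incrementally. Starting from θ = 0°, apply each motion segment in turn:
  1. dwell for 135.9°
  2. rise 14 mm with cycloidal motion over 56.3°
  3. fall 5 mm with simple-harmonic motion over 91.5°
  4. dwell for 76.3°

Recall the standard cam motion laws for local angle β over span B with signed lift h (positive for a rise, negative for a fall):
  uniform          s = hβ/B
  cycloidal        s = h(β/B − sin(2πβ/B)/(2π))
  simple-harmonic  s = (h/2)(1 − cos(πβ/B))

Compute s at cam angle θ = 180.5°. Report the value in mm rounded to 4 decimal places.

seg 1 [0°–135.9°] dwell: s stays 0.0000
seg 2 [135.9°–192.2°] cycloidal, h=14: θ=180.5° here. β=44.6, B=56.3. 14·(0.7922 − sin(2π·0.7922)/(2π)) = 13.2409 → s = 13.2409

13.2409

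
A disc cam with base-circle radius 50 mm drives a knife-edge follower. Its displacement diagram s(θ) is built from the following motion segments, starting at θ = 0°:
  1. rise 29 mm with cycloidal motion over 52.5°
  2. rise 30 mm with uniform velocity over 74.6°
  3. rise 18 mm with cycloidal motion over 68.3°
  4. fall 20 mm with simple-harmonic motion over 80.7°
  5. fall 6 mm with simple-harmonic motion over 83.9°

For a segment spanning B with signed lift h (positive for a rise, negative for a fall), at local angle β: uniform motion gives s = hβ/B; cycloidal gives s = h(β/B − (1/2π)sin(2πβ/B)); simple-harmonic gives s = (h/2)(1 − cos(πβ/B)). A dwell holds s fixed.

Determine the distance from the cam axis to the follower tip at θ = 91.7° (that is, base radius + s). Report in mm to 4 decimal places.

seg 1 [0°–52.5°] cycloidal, h=29: full span → s += 29 → s = 29.0000
seg 2 [52.5°–127.1°] uniform, h=30: θ=91.7° here. β=39.2, B=74.6. 30·39.2/74.6 = 15.7641 → s = 44.7641
radial distance = base radius + s = 50 + 44.7641 = 94.7641

94.7641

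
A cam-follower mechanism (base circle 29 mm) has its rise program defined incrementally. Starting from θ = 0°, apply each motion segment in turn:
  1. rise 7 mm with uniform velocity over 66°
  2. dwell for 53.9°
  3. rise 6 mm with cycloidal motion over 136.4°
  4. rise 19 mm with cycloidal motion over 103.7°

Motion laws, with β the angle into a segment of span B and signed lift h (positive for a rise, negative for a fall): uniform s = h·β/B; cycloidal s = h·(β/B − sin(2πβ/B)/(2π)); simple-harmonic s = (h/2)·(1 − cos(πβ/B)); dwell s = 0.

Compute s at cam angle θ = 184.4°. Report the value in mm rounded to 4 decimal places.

seg 1 [0°–66°] uniform, h=7: full span → s += 7 → s = 7.0000
seg 2 [66°–119.9°] dwell: s stays 7.0000
seg 3 [119.9°–256.3°] cycloidal, h=6: θ=184.4° here. β=64.5, B=136.4. 6·(0.4729 − sin(2π·0.4729)/(2π)) = 2.6753 → s = 9.6753

9.6753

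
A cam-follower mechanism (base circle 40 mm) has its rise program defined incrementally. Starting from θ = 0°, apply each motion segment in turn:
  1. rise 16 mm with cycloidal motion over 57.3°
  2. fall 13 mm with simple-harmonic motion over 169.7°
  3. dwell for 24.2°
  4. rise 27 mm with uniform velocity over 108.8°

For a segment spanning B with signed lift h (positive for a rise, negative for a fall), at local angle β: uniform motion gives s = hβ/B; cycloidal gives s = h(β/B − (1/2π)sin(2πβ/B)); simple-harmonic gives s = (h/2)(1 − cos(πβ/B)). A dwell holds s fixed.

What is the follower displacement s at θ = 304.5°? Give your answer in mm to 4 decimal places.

seg 1 [0°–57.3°] cycloidal, h=16: full span → s += 16 → s = 16.0000
seg 2 [57.3°–227°] simple-harmonic, h=-13: full span → s += -13 → s = 3.0000
seg 3 [227°–251.2°] dwell: s stays 3.0000
seg 4 [251.2°–360°] uniform, h=27: θ=304.5° here. β=53.3, B=108.8. 27·53.3/108.8 = 13.2270 → s = 16.2270

16.2270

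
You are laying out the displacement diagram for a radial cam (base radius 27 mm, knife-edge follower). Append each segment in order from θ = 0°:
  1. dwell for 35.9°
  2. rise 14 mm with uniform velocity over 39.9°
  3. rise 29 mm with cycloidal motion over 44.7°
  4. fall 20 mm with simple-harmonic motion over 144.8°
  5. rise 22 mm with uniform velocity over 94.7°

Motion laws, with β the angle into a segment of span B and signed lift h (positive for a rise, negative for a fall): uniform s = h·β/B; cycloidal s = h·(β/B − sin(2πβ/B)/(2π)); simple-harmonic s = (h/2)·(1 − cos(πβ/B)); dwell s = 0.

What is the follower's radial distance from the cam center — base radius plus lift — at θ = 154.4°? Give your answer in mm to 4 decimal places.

seg 1 [0°–35.9°] dwell: s stays 0.0000
seg 2 [35.9°–75.8°] uniform, h=14: full span → s += 14 → s = 14.0000
seg 3 [75.8°–120.5°] cycloidal, h=29: full span → s += 29 → s = 43.0000
seg 4 [120.5°–265.3°] simple-harmonic, h=-20: θ=154.4° here. β=33.9, B=144.8. -20/2·(1 − cos(π·0.2341)) = -2.5850 → s = 40.4150
radial distance = base radius + s = 27 + 40.4150 = 67.4150

67.4150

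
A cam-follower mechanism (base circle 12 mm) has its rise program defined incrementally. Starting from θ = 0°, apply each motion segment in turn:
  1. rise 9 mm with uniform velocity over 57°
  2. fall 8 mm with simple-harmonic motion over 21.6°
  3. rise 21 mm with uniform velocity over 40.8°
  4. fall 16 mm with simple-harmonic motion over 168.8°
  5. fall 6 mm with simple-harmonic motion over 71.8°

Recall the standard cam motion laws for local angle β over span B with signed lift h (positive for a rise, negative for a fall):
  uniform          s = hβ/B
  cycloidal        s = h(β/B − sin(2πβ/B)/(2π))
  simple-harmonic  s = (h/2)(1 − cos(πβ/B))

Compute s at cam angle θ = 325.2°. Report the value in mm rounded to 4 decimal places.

seg 1 [0°–57°] uniform, h=9: full span → s += 9 → s = 9.0000
seg 2 [57°–78.6°] simple-harmonic, h=-8: full span → s += -8 → s = 1.0000
seg 3 [78.6°–119.4°] uniform, h=21: full span → s += 21 → s = 22.0000
seg 4 [119.4°–288.2°] simple-harmonic, h=-16: full span → s += -16 → s = 6.0000
seg 5 [288.2°–360°] simple-harmonic, h=-6: θ=325.2° here. β=37, B=71.8. -6/2·(1 − cos(π·0.5153)) = -3.1443 → s = 2.8557

2.8557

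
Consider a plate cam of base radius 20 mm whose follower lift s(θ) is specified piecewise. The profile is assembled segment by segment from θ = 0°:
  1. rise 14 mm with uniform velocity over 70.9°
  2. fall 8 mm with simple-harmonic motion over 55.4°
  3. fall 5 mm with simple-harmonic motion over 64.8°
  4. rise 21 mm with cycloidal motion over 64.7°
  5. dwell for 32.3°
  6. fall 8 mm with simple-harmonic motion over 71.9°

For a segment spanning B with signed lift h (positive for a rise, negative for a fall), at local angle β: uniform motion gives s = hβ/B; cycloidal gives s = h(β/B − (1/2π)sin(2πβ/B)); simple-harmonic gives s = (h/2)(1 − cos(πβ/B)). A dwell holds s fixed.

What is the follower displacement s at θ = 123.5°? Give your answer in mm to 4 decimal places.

seg 1 [0°–70.9°] uniform, h=14: full span → s += 14 → s = 14.0000
seg 2 [70.9°–126.3°] simple-harmonic, h=-8: θ=123.5° here. β=52.6, B=55.4. -8/2·(1 − cos(π·0.9495)) = -7.9497 → s = 6.0503

6.0503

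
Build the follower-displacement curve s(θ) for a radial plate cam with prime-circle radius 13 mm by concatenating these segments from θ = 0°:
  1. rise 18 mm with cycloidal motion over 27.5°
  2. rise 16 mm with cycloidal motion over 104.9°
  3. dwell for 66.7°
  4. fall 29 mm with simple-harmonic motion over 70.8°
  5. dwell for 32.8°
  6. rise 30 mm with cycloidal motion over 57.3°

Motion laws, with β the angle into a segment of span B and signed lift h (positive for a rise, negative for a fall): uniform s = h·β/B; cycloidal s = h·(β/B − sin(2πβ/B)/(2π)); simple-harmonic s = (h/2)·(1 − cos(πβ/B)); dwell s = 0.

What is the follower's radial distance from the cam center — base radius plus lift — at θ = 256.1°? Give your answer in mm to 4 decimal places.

seg 1 [0°–27.5°] cycloidal, h=18: full span → s += 18 → s = 18.0000
seg 2 [27.5°–132.4°] cycloidal, h=16: full span → s += 16 → s = 34.0000
seg 3 [132.4°–199.1°] dwell: s stays 34.0000
seg 4 [199.1°–269.9°] simple-harmonic, h=-29: θ=256.1° here. β=57, B=70.8. -29/2·(1 − cos(π·0.8051)) = -26.3654 → s = 7.6346
radial distance = base radius + s = 13 + 7.6346 = 20.6346

20.6346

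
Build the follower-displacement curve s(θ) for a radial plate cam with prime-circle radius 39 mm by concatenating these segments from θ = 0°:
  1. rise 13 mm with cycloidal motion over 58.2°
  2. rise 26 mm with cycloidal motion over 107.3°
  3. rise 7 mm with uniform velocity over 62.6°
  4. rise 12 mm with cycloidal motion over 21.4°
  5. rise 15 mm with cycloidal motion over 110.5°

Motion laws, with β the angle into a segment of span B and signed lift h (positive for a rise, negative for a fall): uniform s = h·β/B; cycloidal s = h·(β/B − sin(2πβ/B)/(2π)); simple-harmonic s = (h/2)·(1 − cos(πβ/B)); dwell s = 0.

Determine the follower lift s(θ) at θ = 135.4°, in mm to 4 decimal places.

seg 1 [0°–58.2°] cycloidal, h=13: full span → s += 13 → s = 13.0000
seg 2 [58.2°–165.5°] cycloidal, h=26: θ=135.4° here. β=77.2, B=107.3. 26·(0.7195 − sin(2π·0.7195)/(2π)) = 22.7686 → s = 35.7686

35.7686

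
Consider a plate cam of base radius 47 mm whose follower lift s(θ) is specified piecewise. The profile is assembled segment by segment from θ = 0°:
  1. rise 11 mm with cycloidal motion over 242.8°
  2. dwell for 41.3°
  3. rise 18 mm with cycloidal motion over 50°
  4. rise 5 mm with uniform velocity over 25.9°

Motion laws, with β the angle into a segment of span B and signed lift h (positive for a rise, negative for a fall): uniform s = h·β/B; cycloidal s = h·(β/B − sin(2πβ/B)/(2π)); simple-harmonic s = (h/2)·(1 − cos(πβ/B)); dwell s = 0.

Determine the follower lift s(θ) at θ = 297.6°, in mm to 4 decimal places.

seg 1 [0°–242.8°] cycloidal, h=11: full span → s += 11 → s = 11.0000
seg 2 [242.8°–284.1°] dwell: s stays 11.0000
seg 3 [284.1°–334.1°] cycloidal, h=18: θ=297.6° here. β=13.5, B=50. 18·(0.2700 − sin(2π·0.2700)/(2π)) = 2.0178 → s = 13.0178

13.0178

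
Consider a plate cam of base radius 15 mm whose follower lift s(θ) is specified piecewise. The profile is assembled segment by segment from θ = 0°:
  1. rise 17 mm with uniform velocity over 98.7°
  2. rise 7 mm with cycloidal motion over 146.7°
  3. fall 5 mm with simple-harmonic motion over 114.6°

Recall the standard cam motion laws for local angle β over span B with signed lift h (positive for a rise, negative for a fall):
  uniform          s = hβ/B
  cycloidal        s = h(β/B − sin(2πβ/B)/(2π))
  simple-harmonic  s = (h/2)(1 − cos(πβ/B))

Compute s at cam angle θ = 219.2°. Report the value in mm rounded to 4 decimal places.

seg 1 [0°–98.7°] uniform, h=17: full span → s += 17 → s = 17.0000
seg 2 [98.7°–245.4°] cycloidal, h=7: θ=219.2° here. β=120.5, B=146.7. 7·(0.8214 − sin(2π·0.8214)/(2π)) = 6.7537 → s = 23.7537

23.7537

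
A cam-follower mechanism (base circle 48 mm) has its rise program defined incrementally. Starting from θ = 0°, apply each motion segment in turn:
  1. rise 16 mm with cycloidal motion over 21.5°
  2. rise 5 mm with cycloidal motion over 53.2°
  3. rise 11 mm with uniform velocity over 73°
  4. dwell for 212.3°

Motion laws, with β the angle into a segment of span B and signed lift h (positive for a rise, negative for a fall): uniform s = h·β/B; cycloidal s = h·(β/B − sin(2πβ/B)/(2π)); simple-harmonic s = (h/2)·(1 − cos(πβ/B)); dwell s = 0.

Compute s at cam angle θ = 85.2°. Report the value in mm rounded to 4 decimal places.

seg 1 [0°–21.5°] cycloidal, h=16: full span → s += 16 → s = 16.0000
seg 2 [21.5°–74.7°] cycloidal, h=5: full span → s += 5 → s = 21.0000
seg 3 [74.7°–147.7°] uniform, h=11: θ=85.2° here. β=10.5, B=73. 11·10.5/73 = 1.5822 → s = 22.5822

22.5822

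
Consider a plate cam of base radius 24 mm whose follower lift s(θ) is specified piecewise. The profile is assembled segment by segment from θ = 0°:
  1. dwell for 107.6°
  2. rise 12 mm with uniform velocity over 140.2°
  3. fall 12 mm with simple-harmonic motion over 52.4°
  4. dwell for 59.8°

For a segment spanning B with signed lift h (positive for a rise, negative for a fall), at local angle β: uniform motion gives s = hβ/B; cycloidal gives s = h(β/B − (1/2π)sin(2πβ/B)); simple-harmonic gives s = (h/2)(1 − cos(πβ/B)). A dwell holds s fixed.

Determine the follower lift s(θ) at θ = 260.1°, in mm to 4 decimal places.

seg 1 [0°–107.6°] dwell: s stays 0.0000
seg 2 [107.6°–247.8°] uniform, h=12: full span → s += 12 → s = 12.0000
seg 3 [247.8°–300.2°] simple-harmonic, h=-12: θ=260.1° here. β=12.3, B=52.4. -12/2·(1 − cos(π·0.2347)) = -1.5588 → s = 10.4412

10.4412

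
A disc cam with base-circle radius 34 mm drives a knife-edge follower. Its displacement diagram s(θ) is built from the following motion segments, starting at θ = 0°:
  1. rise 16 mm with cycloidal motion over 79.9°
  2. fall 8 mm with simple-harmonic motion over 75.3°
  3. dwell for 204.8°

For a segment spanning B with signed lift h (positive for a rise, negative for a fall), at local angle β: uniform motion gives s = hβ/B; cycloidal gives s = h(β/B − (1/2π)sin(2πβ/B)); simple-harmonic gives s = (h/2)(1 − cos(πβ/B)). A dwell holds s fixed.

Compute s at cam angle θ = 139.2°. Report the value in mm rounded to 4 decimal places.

seg 1 [0°–79.9°] cycloidal, h=16: full span → s += 16 → s = 16.0000
seg 2 [79.9°–155.2°] simple-harmonic, h=-8: θ=139.2° here. β=59.3, B=75.3. -8/2·(1 − cos(π·0.7875)) = -7.1414 → s = 8.8586

8.8586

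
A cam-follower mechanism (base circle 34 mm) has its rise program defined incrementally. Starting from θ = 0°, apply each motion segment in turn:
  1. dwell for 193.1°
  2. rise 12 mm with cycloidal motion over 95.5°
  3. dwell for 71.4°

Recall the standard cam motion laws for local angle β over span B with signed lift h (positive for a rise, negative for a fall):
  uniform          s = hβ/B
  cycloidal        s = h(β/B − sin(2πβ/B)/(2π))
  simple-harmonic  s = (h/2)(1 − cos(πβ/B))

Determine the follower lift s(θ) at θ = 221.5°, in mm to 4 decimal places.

seg 1 [0°–193.1°] dwell: s stays 0.0000
seg 2 [193.1°–288.6°] cycloidal, h=12: θ=221.5° here. β=28.4, B=95.5. 12·(0.2974 − sin(2π·0.2974)/(2π)) = 1.7427 → s = 1.7427

1.7427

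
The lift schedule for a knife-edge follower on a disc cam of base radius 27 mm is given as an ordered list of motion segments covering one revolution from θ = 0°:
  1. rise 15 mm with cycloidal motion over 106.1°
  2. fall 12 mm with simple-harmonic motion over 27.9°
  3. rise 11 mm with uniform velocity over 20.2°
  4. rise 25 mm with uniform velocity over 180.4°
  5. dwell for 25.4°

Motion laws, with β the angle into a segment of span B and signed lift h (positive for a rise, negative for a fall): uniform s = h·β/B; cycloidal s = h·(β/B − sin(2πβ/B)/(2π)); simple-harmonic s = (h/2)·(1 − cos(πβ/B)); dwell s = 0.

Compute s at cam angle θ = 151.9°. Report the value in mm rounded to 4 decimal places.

seg 1 [0°–106.1°] cycloidal, h=15: full span → s += 15 → s = 15.0000
seg 2 [106.1°–134°] simple-harmonic, h=-12: full span → s += -12 → s = 3.0000
seg 3 [134°–154.2°] uniform, h=11: θ=151.9° here. β=17.9, B=20.2. 11·17.9/20.2 = 9.7475 → s = 12.7475

12.7475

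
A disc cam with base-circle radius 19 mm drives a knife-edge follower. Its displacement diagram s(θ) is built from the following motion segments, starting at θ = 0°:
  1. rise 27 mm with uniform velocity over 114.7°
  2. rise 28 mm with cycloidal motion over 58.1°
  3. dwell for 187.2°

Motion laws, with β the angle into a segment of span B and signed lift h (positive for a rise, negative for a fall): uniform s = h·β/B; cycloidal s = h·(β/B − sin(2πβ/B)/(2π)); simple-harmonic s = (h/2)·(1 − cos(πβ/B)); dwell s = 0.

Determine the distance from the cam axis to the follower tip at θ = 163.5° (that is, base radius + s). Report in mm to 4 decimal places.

seg 1 [0°–114.7°] uniform, h=27: full span → s += 27 → s = 27.0000
seg 2 [114.7°–172.8°] cycloidal, h=28: θ=163.5° here. β=48.8, B=58.1. 28·(0.8399 − sin(2π·0.8399)/(2π)) = 27.2817 → s = 54.2817
radial distance = base radius + s = 19 + 54.2817 = 73.2817

73.2817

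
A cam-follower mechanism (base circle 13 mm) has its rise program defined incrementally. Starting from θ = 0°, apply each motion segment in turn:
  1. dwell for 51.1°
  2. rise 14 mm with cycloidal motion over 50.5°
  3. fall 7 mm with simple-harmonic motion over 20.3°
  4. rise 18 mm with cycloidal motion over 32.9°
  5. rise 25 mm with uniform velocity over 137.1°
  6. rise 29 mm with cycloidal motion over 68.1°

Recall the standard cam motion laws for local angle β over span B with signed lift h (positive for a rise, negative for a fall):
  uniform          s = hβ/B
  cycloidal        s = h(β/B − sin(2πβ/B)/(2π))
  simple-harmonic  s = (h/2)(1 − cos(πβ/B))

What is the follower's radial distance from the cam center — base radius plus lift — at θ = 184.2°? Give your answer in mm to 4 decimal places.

seg 1 [0°–51.1°] dwell: s stays 0.0000
seg 2 [51.1°–101.6°] cycloidal, h=14: full span → s += 14 → s = 14.0000
seg 3 [101.6°–121.9°] simple-harmonic, h=-7: full span → s += -7 → s = 7.0000
seg 4 [121.9°–154.8°] cycloidal, h=18: full span → s += 18 → s = 25.0000
seg 5 [154.8°–291.9°] uniform, h=25: θ=184.2° here. β=29.4, B=137.1. 25·29.4/137.1 = 5.3611 → s = 30.3611
radial distance = base radius + s = 13 + 30.3611 = 43.3611

43.3611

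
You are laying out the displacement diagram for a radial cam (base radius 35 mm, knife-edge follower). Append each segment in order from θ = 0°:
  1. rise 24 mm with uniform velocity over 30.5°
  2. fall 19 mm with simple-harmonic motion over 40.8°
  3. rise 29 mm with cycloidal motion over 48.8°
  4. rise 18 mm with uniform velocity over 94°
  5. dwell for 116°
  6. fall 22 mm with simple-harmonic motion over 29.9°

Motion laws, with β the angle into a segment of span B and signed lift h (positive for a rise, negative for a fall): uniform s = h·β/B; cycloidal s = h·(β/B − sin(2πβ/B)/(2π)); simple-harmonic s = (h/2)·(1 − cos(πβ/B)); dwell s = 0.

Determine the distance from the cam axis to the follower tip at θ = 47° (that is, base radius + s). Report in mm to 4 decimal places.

seg 1 [0°–30.5°] uniform, h=24: full span → s += 24 → s = 24.0000
seg 2 [30.5°–71.3°] simple-harmonic, h=-19: θ=47° here. β=16.5, B=40.8. -19/2·(1 − cos(π·0.4044)) = -6.6898 → s = 17.3102
radial distance = base radius + s = 35 + 17.3102 = 52.3102

52.3102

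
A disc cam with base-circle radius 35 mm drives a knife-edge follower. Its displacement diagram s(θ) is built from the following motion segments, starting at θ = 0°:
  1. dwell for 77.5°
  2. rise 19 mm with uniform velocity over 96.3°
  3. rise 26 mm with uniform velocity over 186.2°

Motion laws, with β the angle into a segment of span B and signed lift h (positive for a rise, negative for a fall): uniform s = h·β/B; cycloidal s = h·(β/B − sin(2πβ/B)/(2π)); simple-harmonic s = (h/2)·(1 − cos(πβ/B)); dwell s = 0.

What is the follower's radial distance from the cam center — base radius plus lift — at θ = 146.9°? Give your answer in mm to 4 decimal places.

seg 1 [0°–77.5°] dwell: s stays 0.0000
seg 2 [77.5°–173.8°] uniform, h=19: θ=146.9° here. β=69.4, B=96.3. 19·69.4/96.3 = 13.6926 → s = 13.6926
radial distance = base radius + s = 35 + 13.6926 = 48.6926

48.6926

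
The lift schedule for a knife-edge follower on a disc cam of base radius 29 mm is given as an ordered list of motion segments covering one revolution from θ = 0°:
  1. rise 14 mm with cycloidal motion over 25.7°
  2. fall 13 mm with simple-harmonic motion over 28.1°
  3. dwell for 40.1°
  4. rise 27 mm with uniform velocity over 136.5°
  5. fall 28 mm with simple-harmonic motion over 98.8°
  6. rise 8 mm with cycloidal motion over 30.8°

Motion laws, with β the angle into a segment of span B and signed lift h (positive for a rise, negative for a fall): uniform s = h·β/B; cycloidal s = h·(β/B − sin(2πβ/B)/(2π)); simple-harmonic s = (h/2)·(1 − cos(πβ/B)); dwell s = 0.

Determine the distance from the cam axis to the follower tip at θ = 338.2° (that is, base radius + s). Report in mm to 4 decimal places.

seg 1 [0°–25.7°] cycloidal, h=14: full span → s += 14 → s = 14.0000
seg 2 [25.7°–53.8°] simple-harmonic, h=-13: full span → s += -13 → s = 1.0000
seg 3 [53.8°–93.9°] dwell: s stays 1.0000
seg 4 [93.9°–230.4°] uniform, h=27: full span → s += 27 → s = 28.0000
seg 5 [230.4°–329.2°] simple-harmonic, h=-28: full span → s += -28 → s = 0.0000
seg 6 [329.2°–360°] cycloidal, h=8: θ=338.2° here. β=9, B=30.8. 8·(0.2922 − sin(2π·0.2922)/(2π)) = 1.1089 → s = 1.1089
radial distance = base radius + s = 29 + 1.1089 = 30.1089

30.1089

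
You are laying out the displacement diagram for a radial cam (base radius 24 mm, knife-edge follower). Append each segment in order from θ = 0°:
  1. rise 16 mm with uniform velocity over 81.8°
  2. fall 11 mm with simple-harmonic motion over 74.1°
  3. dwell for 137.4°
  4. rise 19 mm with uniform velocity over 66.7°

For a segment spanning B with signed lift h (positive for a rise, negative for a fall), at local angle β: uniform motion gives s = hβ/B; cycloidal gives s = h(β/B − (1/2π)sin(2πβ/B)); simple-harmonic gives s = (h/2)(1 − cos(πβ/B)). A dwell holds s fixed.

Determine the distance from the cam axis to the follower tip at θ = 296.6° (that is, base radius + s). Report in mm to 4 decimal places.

seg 1 [0°–81.8°] uniform, h=16: full span → s += 16 → s = 16.0000
seg 2 [81.8°–155.9°] simple-harmonic, h=-11: full span → s += -11 → s = 5.0000
seg 3 [155.9°–293.3°] dwell: s stays 5.0000
seg 4 [293.3°–360°] uniform, h=19: θ=296.6° here. β=3.3, B=66.7. 19·3.3/66.7 = 0.9400 → s = 5.9400
radial distance = base radius + s = 24 + 5.9400 = 29.9400

29.9400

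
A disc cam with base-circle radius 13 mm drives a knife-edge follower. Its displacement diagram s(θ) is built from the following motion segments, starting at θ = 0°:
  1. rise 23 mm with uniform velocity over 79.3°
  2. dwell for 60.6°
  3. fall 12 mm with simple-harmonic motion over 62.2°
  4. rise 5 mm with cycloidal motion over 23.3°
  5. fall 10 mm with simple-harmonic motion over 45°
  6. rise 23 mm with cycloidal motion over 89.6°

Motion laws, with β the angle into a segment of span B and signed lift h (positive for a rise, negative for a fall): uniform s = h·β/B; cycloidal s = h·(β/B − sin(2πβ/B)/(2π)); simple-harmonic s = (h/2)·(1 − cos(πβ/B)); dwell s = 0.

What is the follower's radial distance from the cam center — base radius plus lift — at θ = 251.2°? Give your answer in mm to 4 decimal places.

seg 1 [0°–79.3°] uniform, h=23: full span → s += 23 → s = 23.0000
seg 2 [79.3°–139.9°] dwell: s stays 23.0000
seg 3 [139.9°–202.1°] simple-harmonic, h=-12: full span → s += -12 → s = 11.0000
seg 4 [202.1°–225.4°] cycloidal, h=5: full span → s += 5 → s = 16.0000
seg 5 [225.4°–270.4°] simple-harmonic, h=-10: θ=251.2° here. β=25.8, B=45. -10/2·(1 − cos(π·0.5733)) = -6.1418 → s = 9.8582
radial distance = base radius + s = 13 + 9.8582 = 22.8582

22.8582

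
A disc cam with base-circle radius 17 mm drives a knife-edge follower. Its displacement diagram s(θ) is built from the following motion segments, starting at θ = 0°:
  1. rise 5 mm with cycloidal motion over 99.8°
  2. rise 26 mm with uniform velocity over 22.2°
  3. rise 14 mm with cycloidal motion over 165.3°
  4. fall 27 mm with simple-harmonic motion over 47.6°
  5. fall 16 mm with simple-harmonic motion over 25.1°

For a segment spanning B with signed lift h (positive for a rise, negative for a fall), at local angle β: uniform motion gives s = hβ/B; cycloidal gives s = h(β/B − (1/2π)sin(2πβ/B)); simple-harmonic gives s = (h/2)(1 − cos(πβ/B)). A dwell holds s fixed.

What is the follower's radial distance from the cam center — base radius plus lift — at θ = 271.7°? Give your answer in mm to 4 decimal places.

seg 1 [0°–99.8°] cycloidal, h=5: full span → s += 5 → s = 5.0000
seg 2 [99.8°–122°] uniform, h=26: full span → s += 26 → s = 31.0000
seg 3 [122°–287.3°] cycloidal, h=14: θ=271.7° here. β=149.7, B=165.3. 14·(0.9056 − sin(2π·0.9056)/(2π)) = 13.9239 → s = 44.9239
radial distance = base radius + s = 17 + 44.9239 = 61.9239

61.9239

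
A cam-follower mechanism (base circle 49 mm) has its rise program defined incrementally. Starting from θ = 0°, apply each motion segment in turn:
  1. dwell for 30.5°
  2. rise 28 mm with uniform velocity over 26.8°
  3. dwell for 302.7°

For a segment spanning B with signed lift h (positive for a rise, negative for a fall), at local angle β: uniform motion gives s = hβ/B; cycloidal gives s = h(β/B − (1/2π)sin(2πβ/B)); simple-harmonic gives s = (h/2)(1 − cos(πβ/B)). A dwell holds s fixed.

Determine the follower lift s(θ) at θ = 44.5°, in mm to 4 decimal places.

seg 1 [0°–30.5°] dwell: s stays 0.0000
seg 2 [30.5°–57.3°] uniform, h=28: θ=44.5° here. β=14, B=26.8. 28·14/26.8 = 14.6269 → s = 14.6269

14.6269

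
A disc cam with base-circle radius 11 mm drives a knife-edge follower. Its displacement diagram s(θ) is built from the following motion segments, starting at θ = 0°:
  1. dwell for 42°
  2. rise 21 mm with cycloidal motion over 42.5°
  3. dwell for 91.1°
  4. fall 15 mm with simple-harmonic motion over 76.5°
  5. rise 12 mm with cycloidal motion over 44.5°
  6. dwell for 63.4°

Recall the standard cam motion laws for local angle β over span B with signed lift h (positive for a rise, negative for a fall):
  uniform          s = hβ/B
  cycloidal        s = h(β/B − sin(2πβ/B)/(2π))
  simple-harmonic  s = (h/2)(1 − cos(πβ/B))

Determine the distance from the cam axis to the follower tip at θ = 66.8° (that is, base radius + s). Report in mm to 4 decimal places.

seg 1 [0°–42°] dwell: s stays 0.0000
seg 2 [42°–84.5°] cycloidal, h=21: θ=66.8° here. β=24.8, B=42.5. 21·(0.5835 − sin(2π·0.5835)/(2π)) = 13.9288 → s = 13.9288
radial distance = base radius + s = 11 + 13.9288 = 24.9288

24.9288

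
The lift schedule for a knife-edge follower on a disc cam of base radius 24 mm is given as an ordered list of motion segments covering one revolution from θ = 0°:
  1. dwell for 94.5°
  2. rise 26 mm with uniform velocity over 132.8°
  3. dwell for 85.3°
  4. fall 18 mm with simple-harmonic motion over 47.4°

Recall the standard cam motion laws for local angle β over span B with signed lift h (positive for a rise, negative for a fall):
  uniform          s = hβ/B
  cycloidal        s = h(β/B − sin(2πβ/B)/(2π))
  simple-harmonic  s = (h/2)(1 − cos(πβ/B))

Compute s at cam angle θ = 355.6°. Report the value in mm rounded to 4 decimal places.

seg 1 [0°–94.5°] dwell: s stays 0.0000
seg 2 [94.5°–227.3°] uniform, h=26: full span → s += 26 → s = 26.0000
seg 3 [227.3°–312.6°] dwell: s stays 26.0000
seg 4 [312.6°–360°] simple-harmonic, h=-18: θ=355.6° here. β=43, B=47.4. -18/2·(1 − cos(π·0.9072)) = -17.6200 → s = 8.3800

8.3800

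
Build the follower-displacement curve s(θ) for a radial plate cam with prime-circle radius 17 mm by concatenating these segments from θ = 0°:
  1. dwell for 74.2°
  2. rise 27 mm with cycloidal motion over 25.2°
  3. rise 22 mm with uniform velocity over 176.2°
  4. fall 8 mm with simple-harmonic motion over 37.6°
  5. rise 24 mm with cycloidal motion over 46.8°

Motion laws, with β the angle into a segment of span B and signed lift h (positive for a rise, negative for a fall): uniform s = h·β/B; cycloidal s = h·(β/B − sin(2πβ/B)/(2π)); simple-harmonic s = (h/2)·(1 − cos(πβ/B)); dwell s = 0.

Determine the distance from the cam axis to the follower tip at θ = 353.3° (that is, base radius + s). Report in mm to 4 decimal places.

seg 1 [0°–74.2°] dwell: s stays 0.0000
seg 2 [74.2°–99.4°] cycloidal, h=27: full span → s += 27 → s = 27.0000
seg 3 [99.4°–275.6°] uniform, h=22: full span → s += 22 → s = 49.0000
seg 4 [275.6°–313.2°] simple-harmonic, h=-8: full span → s += -8 → s = 41.0000
seg 5 [313.2°–360°] cycloidal, h=24: θ=353.3° here. β=40.1, B=46.8. 24·(0.8568 − sin(2π·0.8568)/(2π)) = 23.5550 → s = 64.5550
radial distance = base radius + s = 17 + 64.5550 = 81.5550

81.5550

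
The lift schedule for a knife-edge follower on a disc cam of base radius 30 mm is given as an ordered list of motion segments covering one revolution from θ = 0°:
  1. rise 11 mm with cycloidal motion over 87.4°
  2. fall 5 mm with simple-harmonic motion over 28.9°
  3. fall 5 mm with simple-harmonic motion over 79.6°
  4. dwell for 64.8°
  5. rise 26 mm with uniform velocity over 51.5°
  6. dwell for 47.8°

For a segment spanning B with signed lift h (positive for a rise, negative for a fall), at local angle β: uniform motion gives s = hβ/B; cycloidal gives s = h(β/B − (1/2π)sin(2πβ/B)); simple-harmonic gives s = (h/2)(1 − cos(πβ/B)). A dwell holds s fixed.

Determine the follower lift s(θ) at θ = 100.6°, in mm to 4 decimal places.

seg 1 [0°–87.4°] cycloidal, h=11: full span → s += 11 → s = 11.0000
seg 2 [87.4°–116.3°] simple-harmonic, h=-5: θ=100.6° here. β=13.2, B=28.9. -5/2·(1 − cos(π·0.4567)) = -2.1613 → s = 8.8387

8.8387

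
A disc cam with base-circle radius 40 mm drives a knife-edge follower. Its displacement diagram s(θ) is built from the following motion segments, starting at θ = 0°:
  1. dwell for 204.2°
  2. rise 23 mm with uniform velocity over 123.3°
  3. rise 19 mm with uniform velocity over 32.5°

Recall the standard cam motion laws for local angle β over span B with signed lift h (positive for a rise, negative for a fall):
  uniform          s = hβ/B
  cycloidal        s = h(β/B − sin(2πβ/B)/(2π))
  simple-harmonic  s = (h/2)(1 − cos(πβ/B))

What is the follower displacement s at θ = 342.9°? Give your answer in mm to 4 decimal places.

seg 1 [0°–204.2°] dwell: s stays 0.0000
seg 2 [204.2°–327.5°] uniform, h=23: full span → s += 23 → s = 23.0000
seg 3 [327.5°–360°] uniform, h=19: θ=342.9° here. β=15.4, B=32.5. 19·15.4/32.5 = 9.0031 → s = 32.0031

32.0031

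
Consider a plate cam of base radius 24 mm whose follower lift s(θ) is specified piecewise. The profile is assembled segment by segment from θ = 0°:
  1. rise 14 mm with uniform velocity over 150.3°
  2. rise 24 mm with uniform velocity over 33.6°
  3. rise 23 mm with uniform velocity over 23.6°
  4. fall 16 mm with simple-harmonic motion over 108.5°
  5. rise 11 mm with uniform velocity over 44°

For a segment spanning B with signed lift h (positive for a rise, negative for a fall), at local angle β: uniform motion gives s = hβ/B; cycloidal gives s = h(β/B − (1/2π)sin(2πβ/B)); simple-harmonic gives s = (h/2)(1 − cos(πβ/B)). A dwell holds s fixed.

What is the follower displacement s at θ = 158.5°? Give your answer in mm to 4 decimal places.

seg 1 [0°–150.3°] uniform, h=14: full span → s += 14 → s = 14.0000
seg 2 [150.3°–183.9°] uniform, h=24: θ=158.5° here. β=8.2, B=33.6. 24·8.2/33.6 = 5.8571 → s = 19.8571

19.8571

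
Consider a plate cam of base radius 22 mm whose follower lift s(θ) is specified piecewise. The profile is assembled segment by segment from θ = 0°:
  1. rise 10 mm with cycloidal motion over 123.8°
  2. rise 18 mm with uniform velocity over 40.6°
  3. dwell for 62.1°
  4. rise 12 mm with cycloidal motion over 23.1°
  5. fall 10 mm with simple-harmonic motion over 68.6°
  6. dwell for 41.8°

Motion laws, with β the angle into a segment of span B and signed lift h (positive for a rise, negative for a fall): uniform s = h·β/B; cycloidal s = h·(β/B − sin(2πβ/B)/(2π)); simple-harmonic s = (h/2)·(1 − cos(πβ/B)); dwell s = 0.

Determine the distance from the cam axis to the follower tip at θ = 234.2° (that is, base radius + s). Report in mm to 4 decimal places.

seg 1 [0°–123.8°] cycloidal, h=10: full span → s += 10 → s = 10.0000
seg 2 [123.8°–164.4°] uniform, h=18: full span → s += 18 → s = 28.0000
seg 3 [164.4°–226.5°] dwell: s stays 28.0000
seg 4 [226.5°–249.6°] cycloidal, h=12: θ=234.2° here. β=7.7, B=23.1. 12·(0.3333 − sin(2π·0.3333)/(2π)) = 2.3460 → s = 30.3460
radial distance = base radius + s = 22 + 30.3460 = 52.3460

52.3460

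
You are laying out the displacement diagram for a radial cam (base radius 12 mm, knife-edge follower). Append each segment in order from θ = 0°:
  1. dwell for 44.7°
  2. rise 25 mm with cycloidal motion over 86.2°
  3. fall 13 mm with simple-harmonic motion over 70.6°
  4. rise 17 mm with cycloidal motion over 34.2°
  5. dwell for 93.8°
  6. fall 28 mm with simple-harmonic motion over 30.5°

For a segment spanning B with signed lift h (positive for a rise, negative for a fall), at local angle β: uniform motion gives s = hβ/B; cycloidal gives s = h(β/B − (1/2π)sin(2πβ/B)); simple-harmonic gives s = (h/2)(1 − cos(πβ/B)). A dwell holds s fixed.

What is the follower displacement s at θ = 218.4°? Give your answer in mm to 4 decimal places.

seg 1 [0°–44.7°] dwell: s stays 0.0000
seg 2 [44.7°–130.9°] cycloidal, h=25: full span → s += 25 → s = 25.0000
seg 3 [130.9°–201.5°] simple-harmonic, h=-13: full span → s += -13 → s = 12.0000
seg 4 [201.5°–235.7°] cycloidal, h=17: θ=218.4° here. β=16.9, B=34.2. 17·(0.4942 − sin(2π·0.4942)/(2π)) = 8.3012 → s = 20.3012

20.3012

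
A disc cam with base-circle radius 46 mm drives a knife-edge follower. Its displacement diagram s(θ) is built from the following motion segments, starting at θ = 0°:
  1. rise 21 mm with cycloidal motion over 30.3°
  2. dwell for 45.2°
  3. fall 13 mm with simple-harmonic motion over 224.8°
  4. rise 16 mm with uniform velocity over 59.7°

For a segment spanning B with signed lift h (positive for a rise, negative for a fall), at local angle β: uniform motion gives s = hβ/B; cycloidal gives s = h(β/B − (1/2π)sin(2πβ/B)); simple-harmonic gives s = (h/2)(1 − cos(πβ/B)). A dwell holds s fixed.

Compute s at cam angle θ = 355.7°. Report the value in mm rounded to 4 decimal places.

seg 1 [0°–30.3°] cycloidal, h=21: full span → s += 21 → s = 21.0000
seg 2 [30.3°–75.5°] dwell: s stays 21.0000
seg 3 [75.5°–300.3°] simple-harmonic, h=-13: full span → s += -13 → s = 8.0000
seg 4 [300.3°–360°] uniform, h=16: θ=355.7° here. β=55.4, B=59.7. 16·55.4/59.7 = 14.8476 → s = 22.8476

22.8476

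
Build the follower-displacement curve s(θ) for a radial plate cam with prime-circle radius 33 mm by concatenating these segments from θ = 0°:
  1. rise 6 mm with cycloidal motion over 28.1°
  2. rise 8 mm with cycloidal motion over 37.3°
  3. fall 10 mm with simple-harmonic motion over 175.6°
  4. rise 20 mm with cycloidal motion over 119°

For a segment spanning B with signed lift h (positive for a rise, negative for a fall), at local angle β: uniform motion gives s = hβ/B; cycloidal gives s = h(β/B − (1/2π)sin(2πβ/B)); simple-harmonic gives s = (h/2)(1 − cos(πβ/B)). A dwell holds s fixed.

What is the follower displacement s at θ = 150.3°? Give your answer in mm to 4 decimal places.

seg 1 [0°–28.1°] cycloidal, h=6: full span → s += 6 → s = 6.0000
seg 2 [28.1°–65.4°] cycloidal, h=8: full span → s += 8 → s = 14.0000
seg 3 [65.4°–241°] simple-harmonic, h=-10: θ=150.3° here. β=84.9, B=175.6. -10/2·(1 − cos(π·0.4835)) = -4.7407 → s = 9.2593

9.2593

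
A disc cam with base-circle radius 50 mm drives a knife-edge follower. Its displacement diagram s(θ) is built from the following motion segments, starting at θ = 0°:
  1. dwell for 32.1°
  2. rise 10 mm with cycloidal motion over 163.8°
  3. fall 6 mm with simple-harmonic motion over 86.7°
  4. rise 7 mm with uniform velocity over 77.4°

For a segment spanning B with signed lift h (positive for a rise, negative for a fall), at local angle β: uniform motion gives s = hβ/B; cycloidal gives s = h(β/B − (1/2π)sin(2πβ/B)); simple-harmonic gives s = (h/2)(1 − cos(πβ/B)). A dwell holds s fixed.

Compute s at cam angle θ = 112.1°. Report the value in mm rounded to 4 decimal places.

seg 1 [0°–32.1°] dwell: s stays 0.0000
seg 2 [32.1°–195.9°] cycloidal, h=10: θ=112.1° here. β=80, B=163.8. 10·(0.4884 − sin(2π·0.4884)/(2π)) = 4.7681 → s = 4.7681

4.7681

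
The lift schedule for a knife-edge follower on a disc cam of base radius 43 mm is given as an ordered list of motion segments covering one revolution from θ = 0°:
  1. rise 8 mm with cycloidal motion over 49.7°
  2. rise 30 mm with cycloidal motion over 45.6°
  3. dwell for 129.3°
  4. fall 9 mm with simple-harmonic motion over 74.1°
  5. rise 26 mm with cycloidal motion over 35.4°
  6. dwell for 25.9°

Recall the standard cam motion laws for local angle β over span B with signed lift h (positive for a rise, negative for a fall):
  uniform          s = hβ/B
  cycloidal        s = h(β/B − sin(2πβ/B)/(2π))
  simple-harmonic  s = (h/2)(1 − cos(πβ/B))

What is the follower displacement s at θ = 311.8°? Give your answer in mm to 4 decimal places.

seg 1 [0°–49.7°] cycloidal, h=8: full span → s += 8 → s = 8.0000
seg 2 [49.7°–95.3°] cycloidal, h=30: full span → s += 30 → s = 38.0000
seg 3 [95.3°–224.6°] dwell: s stays 38.0000
seg 4 [224.6°–298.7°] simple-harmonic, h=-9: full span → s += -9 → s = 29.0000
seg 5 [298.7°–334.1°] cycloidal, h=26: θ=311.8° here. β=13.1, B=35.4. 26·(0.3701 − sin(2π·0.3701)/(2π)) = 6.6060 → s = 35.6060

35.6060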